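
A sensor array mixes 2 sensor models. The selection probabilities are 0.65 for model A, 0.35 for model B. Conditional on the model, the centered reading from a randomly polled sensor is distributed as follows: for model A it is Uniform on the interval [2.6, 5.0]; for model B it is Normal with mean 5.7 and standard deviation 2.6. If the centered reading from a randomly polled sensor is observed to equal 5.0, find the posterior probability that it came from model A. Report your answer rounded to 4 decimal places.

0.8395

Likelihoods f(5.0 | ·): A: 0.416667; B: 0.147978.
Posterior ∝ prior × likelihood. Numerator for A: 0.65·0.416667 = 0.270833.
Normalizing constant: 0.65·0.416667 + 0.35·0.147978 = 0.322626.
P(A | observation) = 0.270833 / 0.322626 = 0.839466.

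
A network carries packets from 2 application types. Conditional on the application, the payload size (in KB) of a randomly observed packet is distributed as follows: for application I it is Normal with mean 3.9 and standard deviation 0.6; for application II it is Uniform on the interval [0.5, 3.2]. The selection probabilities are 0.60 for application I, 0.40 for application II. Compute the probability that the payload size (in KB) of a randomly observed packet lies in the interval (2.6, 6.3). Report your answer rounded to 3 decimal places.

Conditional on each application, P(2.6 < X < 6.3): I: 0.984838; II: 0.222222.
By total probability, P(2.6 < X < 6.3) = 0.6·0.984838 + 0.4·0.222222 = 0.679792.

0.680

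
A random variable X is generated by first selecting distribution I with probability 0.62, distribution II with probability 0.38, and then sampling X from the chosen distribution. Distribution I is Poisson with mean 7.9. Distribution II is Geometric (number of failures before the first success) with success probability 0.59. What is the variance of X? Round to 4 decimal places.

17.5763

Per component, I: μ=7.9, E[X²]=70.31; II: μ=0.694915, E[X²]=1.66073.
E[X] = 0.62·7.9 + 0.38·0.694915 = 5.16207.
E[X²] = 0.62·70.31 + 0.38·1.66073 = 44.2233.
Var(X) = E[X²] − (E[X])² = 44.2233 − 26.6469 = 17.5763.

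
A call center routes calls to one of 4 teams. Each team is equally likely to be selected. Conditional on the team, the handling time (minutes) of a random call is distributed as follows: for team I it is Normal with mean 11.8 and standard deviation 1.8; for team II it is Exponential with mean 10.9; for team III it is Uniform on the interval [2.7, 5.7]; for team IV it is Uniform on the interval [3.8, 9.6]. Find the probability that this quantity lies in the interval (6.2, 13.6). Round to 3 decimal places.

Conditional on each team, P(6.2 < X < 13.6): I: 0.840413; II: 0.279038; III: 0; IV: 0.586207.
By total probability, P(6.2 < X < 13.6) = 0.25·0.840413 + 0.25·0.279038 + 0.25·0 + 0.25·0.586207 = 0.426414.

0.426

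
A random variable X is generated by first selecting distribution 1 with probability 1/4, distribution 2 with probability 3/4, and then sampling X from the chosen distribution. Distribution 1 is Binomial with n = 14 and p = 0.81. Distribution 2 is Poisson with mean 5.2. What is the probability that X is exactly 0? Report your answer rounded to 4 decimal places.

0.0041

Conditional on each component, P(X = 0): 1: 7.99007e-11; 2: 0.00551656.
By total probability, P(X = 0) = 0.25·7.99007e-11 + 0.75·0.00551656 = 0.00413742.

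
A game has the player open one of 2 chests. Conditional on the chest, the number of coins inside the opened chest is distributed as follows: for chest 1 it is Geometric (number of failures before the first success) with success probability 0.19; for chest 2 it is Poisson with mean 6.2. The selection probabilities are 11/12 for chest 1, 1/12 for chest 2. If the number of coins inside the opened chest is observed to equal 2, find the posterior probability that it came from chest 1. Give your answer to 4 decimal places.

Likelihoods P(X=2 | ·): 1: 0.124659; 2: 0.0390057.
Posterior ∝ prior × likelihood. Numerator for 1: 0.916667·0.124659 = 0.114271.
Normalizing constant: 0.916667·0.124659 + 0.0833333·0.0390057 = 0.117521.
P(1 | observation) = 0.114271 / 0.117521 = 0.972341.

0.9723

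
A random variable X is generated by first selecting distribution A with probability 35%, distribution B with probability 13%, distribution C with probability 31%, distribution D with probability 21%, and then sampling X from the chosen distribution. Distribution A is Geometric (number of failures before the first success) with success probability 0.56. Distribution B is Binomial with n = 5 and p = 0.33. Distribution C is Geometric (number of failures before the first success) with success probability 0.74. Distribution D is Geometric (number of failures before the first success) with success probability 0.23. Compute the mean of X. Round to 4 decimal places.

Component means — A: 0.785714; B: 1.65; C: 0.351351; D: 3.34783.
E[X] = 0.35·0.785714 + 0.13·1.65 + 0.31·0.351351 + 0.21·3.34783 = 1.30146.

1.3015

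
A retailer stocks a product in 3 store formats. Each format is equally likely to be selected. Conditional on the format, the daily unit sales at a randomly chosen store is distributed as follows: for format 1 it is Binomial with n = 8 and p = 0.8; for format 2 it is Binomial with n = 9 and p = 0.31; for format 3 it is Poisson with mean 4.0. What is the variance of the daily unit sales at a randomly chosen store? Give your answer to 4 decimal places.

Per component, 1: μ=6.4, E[X²]=42.24; 2: μ=2.79, E[X²]=9.7092; 3: μ=4, E[X²]=20.
E[X] = 0.333333·6.4 + 0.333333·2.79 + 0.333333·4 = 4.39667.
E[X²] = 0.333333·42.24 + 0.333333·9.7092 + 0.333333·20 = 23.9831.
Var(X) = E[X²] − (E[X])² = 23.9831 − 19.3307 = 4.65239.

4.6524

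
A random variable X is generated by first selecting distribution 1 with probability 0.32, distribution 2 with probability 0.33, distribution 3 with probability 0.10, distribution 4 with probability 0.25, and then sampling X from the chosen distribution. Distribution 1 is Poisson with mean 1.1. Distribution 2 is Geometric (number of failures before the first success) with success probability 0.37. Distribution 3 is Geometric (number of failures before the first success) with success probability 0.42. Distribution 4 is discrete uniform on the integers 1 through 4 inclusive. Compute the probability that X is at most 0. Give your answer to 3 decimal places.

Conditional on each component, P(X ≤ 0): 1: 0.332871; 2: 0.37; 3: 0.42; 4: 0.
By total probability, P(X ≤ 0) = 0.32·0.332871 + 0.33·0.37 + 0.1·0.42 + 0.25·0 = 0.270619.

0.271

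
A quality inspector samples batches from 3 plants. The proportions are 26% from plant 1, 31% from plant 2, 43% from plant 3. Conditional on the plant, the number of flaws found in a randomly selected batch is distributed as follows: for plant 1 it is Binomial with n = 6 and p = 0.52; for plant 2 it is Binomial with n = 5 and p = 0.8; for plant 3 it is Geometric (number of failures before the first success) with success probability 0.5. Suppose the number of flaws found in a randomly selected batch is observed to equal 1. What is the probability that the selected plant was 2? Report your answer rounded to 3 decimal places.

Likelihoods P(X=1 | ·): 1: 0.0794988; 2: 0.0064; 3: 0.25.
Posterior ∝ prior × likelihood. Numerator for 2: 0.31·0.0064 = 0.001984.
Normalizing constant: 0.26·0.0794988 + 0.31·0.0064 + 0.43·0.25 = 0.130154.
P(2 | observation) = 0.001984 / 0.130154 = 0.0152435.

0.015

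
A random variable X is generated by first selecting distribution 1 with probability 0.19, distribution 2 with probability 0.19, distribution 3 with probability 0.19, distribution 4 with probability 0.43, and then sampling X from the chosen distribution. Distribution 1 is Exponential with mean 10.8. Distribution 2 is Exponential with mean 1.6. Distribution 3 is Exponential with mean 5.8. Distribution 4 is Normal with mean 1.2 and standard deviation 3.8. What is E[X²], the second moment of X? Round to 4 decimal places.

64.9076

For each component E[X²] = Var + (mean)², giving 1: 233.28; 2: 5.12; 3: 67.28; 4: 15.88.
Overall E[X²] = 0.19·233.28 + 0.19·5.12 + 0.19·67.28 + 0.43·15.88 = 64.9076.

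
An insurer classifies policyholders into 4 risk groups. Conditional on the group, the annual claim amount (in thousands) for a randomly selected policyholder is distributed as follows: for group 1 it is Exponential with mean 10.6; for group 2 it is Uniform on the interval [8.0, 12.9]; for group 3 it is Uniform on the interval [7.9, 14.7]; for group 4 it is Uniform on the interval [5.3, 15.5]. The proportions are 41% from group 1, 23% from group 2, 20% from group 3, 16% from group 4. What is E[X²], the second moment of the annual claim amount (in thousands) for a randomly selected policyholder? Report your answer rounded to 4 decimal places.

162.7134

For each component E[X²] = Var + (mean)², giving 1: 224.72; 2: 111.203; 3: 131.543; 4: 116.83.
Overall E[X²] = 0.41·224.72 + 0.23·111.203 + 0.2·131.543 + 0.16·116.83 = 162.713.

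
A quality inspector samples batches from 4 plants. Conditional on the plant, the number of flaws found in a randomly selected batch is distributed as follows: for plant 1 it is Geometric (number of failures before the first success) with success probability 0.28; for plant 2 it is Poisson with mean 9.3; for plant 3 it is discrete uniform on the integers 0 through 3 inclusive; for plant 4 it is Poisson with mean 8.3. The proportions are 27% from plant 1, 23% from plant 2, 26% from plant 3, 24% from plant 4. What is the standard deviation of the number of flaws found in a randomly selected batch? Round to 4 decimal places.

4.3050

Per component, 1: μ=2.57143, E[X²]=15.7959; 2: μ=9.3, E[X²]=95.79; 3: μ=1.5, E[X²]=3.5; 4: μ=8.3, E[X²]=77.19.
E[X] = 0.27·2.57143 + 0.23·9.3 + 0.26·1.5 + 0.24·8.3 = 5.21529.
E[X²] = 0.27·15.7959 + 0.23·95.79 + 0.26·3.5 + 0.24·77.19 = 45.7322.
Var(X) = E[X²] − (E[X])² = 45.7322 − 27.1992 = 18.533.
SD(X) = √18.533 = 4.305.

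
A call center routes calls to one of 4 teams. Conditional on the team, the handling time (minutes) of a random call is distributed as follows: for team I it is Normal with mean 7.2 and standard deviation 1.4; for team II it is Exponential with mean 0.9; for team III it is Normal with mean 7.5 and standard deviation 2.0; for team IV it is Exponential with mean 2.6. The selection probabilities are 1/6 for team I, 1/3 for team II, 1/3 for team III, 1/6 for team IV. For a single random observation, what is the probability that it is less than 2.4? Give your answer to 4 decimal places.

Conditional on each team, P(X < 2.4): I: 0.000303383; II: 0.930517; III: 0.00538615; IV: 0.602705.
By total probability, P(X < 2.4) = 0.166667·0.000303383 + 0.333333·0.930517 + 0.333333·0.00538615 + 0.166667·0.602705 = 0.412469.

0.4125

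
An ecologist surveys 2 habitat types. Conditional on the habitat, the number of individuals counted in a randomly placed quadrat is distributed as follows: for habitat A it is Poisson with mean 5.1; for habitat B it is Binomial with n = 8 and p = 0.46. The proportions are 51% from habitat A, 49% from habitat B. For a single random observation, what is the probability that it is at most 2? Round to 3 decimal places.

Conditional on each habitat, P(X ≤ 2): A: 0.116478; B: 0.203408.
By total probability, P(X ≤ 2) = 0.51·0.116478 + 0.49·0.203408 = 0.159074.

0.159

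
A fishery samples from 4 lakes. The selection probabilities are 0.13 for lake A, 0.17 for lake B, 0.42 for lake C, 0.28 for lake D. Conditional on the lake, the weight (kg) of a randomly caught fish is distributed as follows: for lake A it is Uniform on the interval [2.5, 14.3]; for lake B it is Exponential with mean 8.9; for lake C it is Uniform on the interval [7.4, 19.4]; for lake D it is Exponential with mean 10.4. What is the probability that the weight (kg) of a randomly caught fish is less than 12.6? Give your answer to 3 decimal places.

0.619

Conditional on each lake, P(X < 12.6): A: 0.855932; B: 0.757252; C: 0.433333; D: 0.702261.
By total probability, P(X < 12.6) = 0.13·0.855932 + 0.17·0.757252 + 0.42·0.433333 + 0.28·0.702261 = 0.618637.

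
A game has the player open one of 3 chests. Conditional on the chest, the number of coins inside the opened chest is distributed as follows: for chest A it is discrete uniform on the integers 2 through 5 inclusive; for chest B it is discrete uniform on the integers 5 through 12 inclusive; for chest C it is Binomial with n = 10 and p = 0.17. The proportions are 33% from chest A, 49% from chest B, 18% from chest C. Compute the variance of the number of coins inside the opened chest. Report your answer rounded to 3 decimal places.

Per component, A: μ=3.5, E[X²]=13.5; B: μ=8.5, E[X²]=77.5; C: μ=1.7, E[X²]=4.301.
E[X] = 0.33·3.5 + 0.49·8.5 + 0.18·1.7 = 5.626.
E[X²] = 0.33·13.5 + 0.49·77.5 + 0.18·4.301 = 43.2042.
Var(X) = E[X²] − (E[X])² = 43.2042 − 31.6519 = 11.5523.

11.552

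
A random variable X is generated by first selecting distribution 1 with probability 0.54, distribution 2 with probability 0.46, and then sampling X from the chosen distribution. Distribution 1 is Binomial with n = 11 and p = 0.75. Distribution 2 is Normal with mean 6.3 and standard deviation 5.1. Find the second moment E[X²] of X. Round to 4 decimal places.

68.0895

For each component E[X²] = Var + (mean)², giving 1: 70.125; 2: 65.7.
Overall E[X²] = 0.54·70.125 + 0.46·65.7 = 68.0895.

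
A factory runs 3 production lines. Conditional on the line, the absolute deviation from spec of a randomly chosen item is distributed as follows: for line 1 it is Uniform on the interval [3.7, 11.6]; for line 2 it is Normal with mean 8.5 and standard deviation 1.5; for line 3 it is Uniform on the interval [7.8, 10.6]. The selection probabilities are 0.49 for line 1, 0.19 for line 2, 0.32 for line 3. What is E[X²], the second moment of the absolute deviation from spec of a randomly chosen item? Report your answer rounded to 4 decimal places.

72.6733

For each component E[X²] = Var + (mean)², giving 1: 63.7233; 2: 74.5; 3: 85.2933.
Overall E[X²] = 0.49·63.7233 + 0.19·74.5 + 0.32·85.2933 = 72.6733.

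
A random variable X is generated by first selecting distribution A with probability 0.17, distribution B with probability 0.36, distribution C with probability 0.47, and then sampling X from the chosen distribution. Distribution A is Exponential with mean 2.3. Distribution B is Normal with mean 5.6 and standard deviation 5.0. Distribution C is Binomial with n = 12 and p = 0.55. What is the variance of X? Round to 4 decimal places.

13.6082

Per component, A: μ=2.3, E[X²]=10.58; B: μ=5.6, E[X²]=56.36; C: μ=6.6, E[X²]=46.53.
E[X] = 0.17·2.3 + 0.36·5.6 + 0.47·6.6 = 5.509.
E[X²] = 0.17·10.58 + 0.36·56.36 + 0.47·46.53 = 43.9573.
Var(X) = E[X²] − (E[X])² = 43.9573 − 30.3491 = 13.6082.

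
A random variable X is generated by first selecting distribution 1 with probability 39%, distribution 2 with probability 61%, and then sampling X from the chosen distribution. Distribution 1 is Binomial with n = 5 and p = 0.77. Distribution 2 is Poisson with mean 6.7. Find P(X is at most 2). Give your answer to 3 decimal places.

Conditional on each component, P(X ≤ 2): 1: 0.0835557; 2: 0.0371058.
By total probability, P(X ≤ 2) = 0.39·0.0835557 + 0.61·0.0371058 = 0.0552213.

0.055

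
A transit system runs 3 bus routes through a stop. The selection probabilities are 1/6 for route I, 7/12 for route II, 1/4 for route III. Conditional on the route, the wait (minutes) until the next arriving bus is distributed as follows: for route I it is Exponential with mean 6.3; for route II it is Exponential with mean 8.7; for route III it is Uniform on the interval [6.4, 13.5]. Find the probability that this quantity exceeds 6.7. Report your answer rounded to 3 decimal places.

Conditional on each route, P(X > 6.7): I: 0.345248; II: 0.46296; III: 0.957746.
By total probability, P(X > 6.7) = 0.166667·0.345248 + 0.583333·0.46296 + 0.25·0.957746 = 0.567038.

0.567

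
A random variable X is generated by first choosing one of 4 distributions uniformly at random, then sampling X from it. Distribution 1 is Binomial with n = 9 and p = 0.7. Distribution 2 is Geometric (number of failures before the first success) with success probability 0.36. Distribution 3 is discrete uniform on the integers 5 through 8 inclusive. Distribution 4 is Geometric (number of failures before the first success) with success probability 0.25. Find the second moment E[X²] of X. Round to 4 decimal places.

For each component E[X²] = Var + (mean)², giving 1: 41.58; 2: 8.09877; 3: 43.5; 4: 21.
Overall E[X²] = 0.25·41.58 + 0.25·8.09877 + 0.25·43.5 + 0.25·21 = 28.5447.

28.5447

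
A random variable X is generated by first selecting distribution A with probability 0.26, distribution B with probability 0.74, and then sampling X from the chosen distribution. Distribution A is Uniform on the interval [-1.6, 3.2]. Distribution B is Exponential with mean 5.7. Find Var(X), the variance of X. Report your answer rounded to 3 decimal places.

29.161

Per component, A: μ=0.8, E[X²]=2.56; B: μ=5.7, E[X²]=64.98.
E[X] = 0.26·0.8 + 0.74·5.7 = 4.426.
E[X²] = 0.26·2.56 + 0.74·64.98 = 48.7508.
Var(X) = E[X²] − (E[X])² = 48.7508 − 19.5895 = 29.1613.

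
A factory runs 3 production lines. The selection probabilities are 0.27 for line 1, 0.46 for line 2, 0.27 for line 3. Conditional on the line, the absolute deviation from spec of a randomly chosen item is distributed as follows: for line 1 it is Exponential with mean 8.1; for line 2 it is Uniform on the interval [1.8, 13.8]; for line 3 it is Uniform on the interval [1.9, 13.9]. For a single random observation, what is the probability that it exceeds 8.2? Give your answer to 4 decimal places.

Conditional on each line, P(X > 8.2): 1: 0.363366; 2: 0.466667; 3: 0.475.
By total probability, P(X > 8.2) = 0.27·0.363366 + 0.46·0.466667 + 0.27·0.475 = 0.441025.

0.4410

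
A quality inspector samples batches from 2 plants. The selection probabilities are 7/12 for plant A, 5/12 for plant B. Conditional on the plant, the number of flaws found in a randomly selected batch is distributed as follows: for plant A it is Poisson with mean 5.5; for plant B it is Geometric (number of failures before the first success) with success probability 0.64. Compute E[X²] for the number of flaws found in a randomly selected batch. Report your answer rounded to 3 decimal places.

For each component E[X²] = Var + (mean)², giving A: 35.75; B: 1.19531.
Overall E[X²] = 0.583333·35.75 + 0.416667·1.19531 = 21.3522.

21.352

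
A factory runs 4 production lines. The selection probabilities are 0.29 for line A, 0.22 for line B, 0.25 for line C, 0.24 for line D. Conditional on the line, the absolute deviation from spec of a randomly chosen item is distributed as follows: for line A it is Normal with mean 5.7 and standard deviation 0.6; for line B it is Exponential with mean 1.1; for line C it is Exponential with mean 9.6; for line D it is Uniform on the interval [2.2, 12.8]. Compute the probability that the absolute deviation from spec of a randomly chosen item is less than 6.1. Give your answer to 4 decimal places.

0.6418

Conditional on each line, P(X < 6.1): A: 0.747507; B: 0.996095; C: 0.470285; D: 0.367925.
By total probability, P(X < 6.1) = 0.29·0.747507 + 0.22·0.996095 + 0.25·0.470285 + 0.24·0.367925 = 0.641791.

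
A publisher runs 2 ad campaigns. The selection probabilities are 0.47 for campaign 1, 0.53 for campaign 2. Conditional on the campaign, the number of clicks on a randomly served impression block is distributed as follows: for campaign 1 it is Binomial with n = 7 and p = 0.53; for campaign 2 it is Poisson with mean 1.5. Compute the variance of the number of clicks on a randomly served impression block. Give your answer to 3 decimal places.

Per component, 1: μ=3.71, E[X²]=15.5078; 2: μ=1.5, E[X²]=3.75.
E[X] = 0.47·3.71 + 0.53·1.5 = 2.5387.
E[X²] = 0.47·15.5078 + 0.53·3.75 = 9.27617.
Var(X) = E[X²] − (E[X])² = 9.27617 − 6.445 = 2.83117.

2.831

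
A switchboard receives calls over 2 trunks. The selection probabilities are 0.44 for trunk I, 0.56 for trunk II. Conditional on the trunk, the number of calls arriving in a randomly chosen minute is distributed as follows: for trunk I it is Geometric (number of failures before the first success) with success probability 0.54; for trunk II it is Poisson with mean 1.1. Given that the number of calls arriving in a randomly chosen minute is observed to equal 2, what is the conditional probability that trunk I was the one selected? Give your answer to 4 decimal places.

0.3083

Likelihoods P(X=2 | ·): I: 0.114264; II: 0.201387.
Posterior ∝ prior × likelihood. Numerator for I: 0.44·0.114264 = 0.0502762.
Normalizing constant: 0.44·0.114264 + 0.56·0.201387 = 0.163053.
P(I | observation) = 0.0502762 / 0.163053 = 0.308343.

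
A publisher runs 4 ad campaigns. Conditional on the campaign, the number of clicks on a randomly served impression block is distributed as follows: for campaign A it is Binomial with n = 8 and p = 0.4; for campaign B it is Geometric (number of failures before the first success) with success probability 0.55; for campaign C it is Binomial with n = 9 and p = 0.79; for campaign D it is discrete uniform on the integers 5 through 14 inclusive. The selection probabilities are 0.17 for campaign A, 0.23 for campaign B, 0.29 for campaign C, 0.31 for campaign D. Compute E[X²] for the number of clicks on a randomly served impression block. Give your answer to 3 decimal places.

48.191

For each component E[X²] = Var + (mean)², giving A: 12.16; B: 2.15702; C: 52.0452; D: 98.5.
Overall E[X²] = 0.17·12.16 + 0.23·2.15702 + 0.29·52.0452 + 0.31·98.5 = 48.1914.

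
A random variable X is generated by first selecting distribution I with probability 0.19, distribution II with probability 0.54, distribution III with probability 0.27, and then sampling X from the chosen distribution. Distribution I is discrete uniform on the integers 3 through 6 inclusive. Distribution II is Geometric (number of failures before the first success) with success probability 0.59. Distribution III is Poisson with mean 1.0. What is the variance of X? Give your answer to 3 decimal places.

Per component, I: μ=4.5, E[X²]=21.5; II: μ=0.694915, E[X²]=1.66073; III: μ=1, E[X²]=2.
E[X] = 0.19·4.5 + 0.54·0.694915 + 0.27·1 = 1.50025.
E[X²] = 0.19·21.5 + 0.54·1.66073 + 0.27·2 = 5.52179.
Var(X) = E[X²] − (E[X])² = 5.52179 − 2.25076 = 3.27103.

3.271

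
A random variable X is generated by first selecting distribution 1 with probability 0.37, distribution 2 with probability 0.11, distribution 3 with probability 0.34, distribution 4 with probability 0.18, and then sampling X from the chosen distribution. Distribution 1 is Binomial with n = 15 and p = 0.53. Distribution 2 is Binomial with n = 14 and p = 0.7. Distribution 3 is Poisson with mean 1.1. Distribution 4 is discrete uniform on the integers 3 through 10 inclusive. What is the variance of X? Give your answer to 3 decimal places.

14.038

Per component, 1: μ=7.95, E[X²]=66.939; 2: μ=9.8, E[X²]=98.98; 3: μ=1.1, E[X²]=2.31; 4: μ=6.5, E[X²]=47.5.
E[X] = 0.37·7.95 + 0.11·9.8 + 0.34·1.1 + 0.18·6.5 = 5.5635.
E[X²] = 0.37·66.939 + 0.11·98.98 + 0.34·2.31 + 0.18·47.5 = 44.9906.
Var(X) = E[X²] − (E[X])² = 44.9906 − 30.9525 = 14.0381.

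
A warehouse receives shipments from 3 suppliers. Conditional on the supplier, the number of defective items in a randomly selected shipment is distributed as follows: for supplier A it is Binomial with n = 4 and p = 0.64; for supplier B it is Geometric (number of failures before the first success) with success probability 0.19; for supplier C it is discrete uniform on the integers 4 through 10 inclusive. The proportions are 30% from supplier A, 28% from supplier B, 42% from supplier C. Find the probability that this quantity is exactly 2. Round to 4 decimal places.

0.1305

Conditional on each supplier, P(X = 2): A: 0.318505; B: 0.124659; C: 0.
By total probability, P(X = 2) = 0.3·0.318505 + 0.28·0.124659 + 0.42·0 = 0.130456.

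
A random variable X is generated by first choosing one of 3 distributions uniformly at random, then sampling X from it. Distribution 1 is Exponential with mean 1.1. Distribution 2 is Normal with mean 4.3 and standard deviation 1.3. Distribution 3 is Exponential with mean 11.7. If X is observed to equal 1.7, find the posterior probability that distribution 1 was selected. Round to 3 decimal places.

0.627

Likelihoods f(1.7 | ·): 1: 0.193832; 2: 0.0415315; 3: 0.0739114.
Posterior ∝ prior × likelihood. Numerator for 1: 0.333333·0.193832 = 0.0646106.
Normalizing constant: 0.333333·0.193832 + 0.333333·0.0415315 + 0.333333·0.0739114 = 0.103092.
P(1 | observation) = 0.0646106 / 0.103092 = 0.62673.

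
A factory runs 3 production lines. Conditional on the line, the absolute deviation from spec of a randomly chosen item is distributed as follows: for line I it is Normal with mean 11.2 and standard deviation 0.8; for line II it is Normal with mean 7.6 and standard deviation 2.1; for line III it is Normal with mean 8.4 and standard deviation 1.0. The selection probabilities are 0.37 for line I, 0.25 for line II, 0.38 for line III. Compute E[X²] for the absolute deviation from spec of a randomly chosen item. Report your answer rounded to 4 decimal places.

89.3849

For each component E[X²] = Var + (mean)², giving I: 126.08; II: 62.17; III: 71.56.
Overall E[X²] = 0.37·126.08 + 0.25·62.17 + 0.38·71.56 = 89.3849.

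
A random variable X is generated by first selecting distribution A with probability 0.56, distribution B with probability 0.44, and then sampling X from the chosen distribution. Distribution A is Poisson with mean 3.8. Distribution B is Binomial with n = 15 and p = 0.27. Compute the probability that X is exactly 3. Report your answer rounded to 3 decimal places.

0.205

Conditional on each component, P(X = 3): A: 0.204588; B: 0.205105.
By total probability, P(X = 3) = 0.56·0.204588 + 0.44·0.205105 = 0.204816.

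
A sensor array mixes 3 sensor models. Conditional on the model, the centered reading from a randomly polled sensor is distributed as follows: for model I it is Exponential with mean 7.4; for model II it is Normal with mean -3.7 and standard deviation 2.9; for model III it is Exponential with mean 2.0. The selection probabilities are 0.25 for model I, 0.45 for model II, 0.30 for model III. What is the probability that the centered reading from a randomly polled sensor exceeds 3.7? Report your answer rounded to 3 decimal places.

0.201

Conditional on each model, P(X > 3.7): I: 0.606531; II: 0.00535957; III: 0.157237.
By total probability, P(X > 3.7) = 0.25·0.606531 + 0.45·0.00535957 + 0.3·0.157237 = 0.201216.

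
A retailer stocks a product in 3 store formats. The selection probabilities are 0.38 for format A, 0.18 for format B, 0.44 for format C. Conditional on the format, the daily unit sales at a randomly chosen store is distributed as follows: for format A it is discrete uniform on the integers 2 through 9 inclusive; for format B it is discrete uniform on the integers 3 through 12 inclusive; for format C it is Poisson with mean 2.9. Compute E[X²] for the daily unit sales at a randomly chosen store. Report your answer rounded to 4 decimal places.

30.0764

For each component E[X²] = Var + (mean)², giving A: 35.5; B: 64.5; C: 11.31.
Overall E[X²] = 0.38·35.5 + 0.18·64.5 + 0.44·11.31 = 30.0764.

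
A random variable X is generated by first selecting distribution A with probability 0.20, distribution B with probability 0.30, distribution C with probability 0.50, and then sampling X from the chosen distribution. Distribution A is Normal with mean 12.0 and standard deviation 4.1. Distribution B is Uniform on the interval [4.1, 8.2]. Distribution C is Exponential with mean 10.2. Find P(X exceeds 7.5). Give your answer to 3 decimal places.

Conditional on each component, P(X > 7.5): A: 0.863802; B: 0.170732; C: 0.479364.
By total probability, P(X > 7.5) = 0.2·0.863802 + 0.3·0.170732 + 0.5·0.479364 = 0.463662.

0.464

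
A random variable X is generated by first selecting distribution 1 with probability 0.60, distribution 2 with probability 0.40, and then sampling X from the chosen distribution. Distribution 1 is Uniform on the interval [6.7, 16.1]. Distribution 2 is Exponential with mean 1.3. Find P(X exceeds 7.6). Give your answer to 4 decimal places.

Conditional on each component, P(X > 7.6): 1: 0.904255; 2: 0.002891.
By total probability, P(X > 7.6) = 0.6·0.904255 + 0.4·0.002891 = 0.54371.

0.5437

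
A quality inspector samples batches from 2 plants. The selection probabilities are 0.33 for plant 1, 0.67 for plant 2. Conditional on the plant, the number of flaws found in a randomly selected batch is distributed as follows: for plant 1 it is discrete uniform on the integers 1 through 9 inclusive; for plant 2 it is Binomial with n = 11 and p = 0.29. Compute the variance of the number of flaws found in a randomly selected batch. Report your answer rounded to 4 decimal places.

Per component, 1: μ=5, E[X²]=31.6667; 2: μ=3.19, E[X²]=12.441.
E[X] = 0.33·5 + 0.67·3.19 = 3.7873.
E[X²] = 0.33·31.6667 + 0.67·12.441 = 18.7855.
Var(X) = E[X²] − (E[X])² = 18.7855 − 14.3436 = 4.44183.

4.4418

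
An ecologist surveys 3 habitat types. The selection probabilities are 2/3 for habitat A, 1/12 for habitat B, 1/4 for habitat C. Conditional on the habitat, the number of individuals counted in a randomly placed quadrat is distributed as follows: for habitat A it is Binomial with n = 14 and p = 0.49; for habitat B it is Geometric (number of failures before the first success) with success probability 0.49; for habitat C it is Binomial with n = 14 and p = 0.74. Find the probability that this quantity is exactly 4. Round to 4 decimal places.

Conditional on each habitat, P(X = 4): A: 0.0686942; B: 0.0331495; C: 0.000423735.
By total probability, P(X = 4) = 0.666667·0.0686942 + 0.0833333·0.0331495 + 0.25·0.000423735 = 0.0486645.

0.0487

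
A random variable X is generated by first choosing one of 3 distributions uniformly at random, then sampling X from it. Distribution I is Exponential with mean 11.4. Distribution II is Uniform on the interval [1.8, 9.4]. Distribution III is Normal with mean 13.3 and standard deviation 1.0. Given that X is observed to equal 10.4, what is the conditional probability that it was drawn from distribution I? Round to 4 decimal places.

0.8555

Likelihoods f(10.4 | ·): I: 0.0352287; II: 0; III: 0.00595253.
Posterior ∝ prior × likelihood. Numerator for I: 0.333333·0.0352287 = 0.0117429.
Normalizing constant: 0.333333·0.0352287 + 0.333333·0 + 0.333333·0.00595253 = 0.0137271.
P(I | observation) = 0.0117429 / 0.0137271 = 0.855455.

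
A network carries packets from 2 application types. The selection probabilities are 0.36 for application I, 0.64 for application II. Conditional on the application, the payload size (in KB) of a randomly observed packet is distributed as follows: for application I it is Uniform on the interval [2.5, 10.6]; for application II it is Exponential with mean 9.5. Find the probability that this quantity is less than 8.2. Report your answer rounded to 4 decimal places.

0.6234

Conditional on each application, P(X < 8.2): I: 0.703704; II: 0.578172.
By total probability, P(X < 8.2) = 0.36·0.703704 + 0.64·0.578172 = 0.623363.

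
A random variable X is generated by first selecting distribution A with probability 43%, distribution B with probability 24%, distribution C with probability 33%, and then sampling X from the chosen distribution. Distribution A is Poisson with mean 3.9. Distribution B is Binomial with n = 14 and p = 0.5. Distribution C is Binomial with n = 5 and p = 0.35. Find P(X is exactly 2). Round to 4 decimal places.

Conditional on each component, P(X = 2): A: 0.15394; B: 0.0055542; C: 0.336416.
By total probability, P(X = 2) = 0.43·0.15394 + 0.24·0.0055542 + 0.33·0.336416 = 0.178544.

0.1785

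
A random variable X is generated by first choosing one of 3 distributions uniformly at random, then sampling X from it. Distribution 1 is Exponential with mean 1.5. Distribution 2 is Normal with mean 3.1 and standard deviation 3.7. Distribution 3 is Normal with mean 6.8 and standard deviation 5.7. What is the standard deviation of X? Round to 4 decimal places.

4.5902

Per component, 1: μ=1.5, E[X²]=4.5; 2: μ=3.1, E[X²]=23.3; 3: μ=6.8, E[X²]=78.73.
E[X] = 0.333333·1.5 + 0.333333·3.1 + 0.333333·6.8 = 3.8.
E[X²] = 0.333333·4.5 + 0.333333·23.3 + 0.333333·78.73 = 35.51.
Var(X) = E[X²] − (E[X])² = 35.51 − 14.44 = 21.07.
SD(X) = √21.07 = 4.59021.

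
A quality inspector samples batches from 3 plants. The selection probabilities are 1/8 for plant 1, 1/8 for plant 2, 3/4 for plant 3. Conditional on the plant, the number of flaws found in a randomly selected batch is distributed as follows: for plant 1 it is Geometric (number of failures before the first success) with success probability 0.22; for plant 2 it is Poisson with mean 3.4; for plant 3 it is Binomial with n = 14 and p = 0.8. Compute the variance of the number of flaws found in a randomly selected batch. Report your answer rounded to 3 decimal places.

15.317

Per component, 1: μ=3.54545, E[X²]=28.686; 2: μ=3.4, E[X²]=14.96; 3: μ=11.2, E[X²]=127.68.
E[X] = 0.125·3.54545 + 0.125·3.4 + 0.75·11.2 = 9.26818.
E[X²] = 0.125·28.686 + 0.125·14.96 + 0.75·127.68 = 101.216.
Var(X) = E[X²] − (E[X])² = 101.216 − 85.8992 = 15.3165.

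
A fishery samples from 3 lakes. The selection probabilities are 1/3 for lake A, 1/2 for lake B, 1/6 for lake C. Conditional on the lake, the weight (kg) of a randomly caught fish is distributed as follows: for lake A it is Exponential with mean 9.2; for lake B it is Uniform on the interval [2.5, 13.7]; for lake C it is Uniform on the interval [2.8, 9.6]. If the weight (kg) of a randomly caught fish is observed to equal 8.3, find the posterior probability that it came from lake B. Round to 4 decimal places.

0.5324

Likelihoods f(8.3 | ·): A: 0.0440964; B: 0.0892857; C: 0.147059.
Posterior ∝ prior × likelihood. Numerator for B: 0.5·0.0892857 = 0.0446429.
Normalizing constant: 0.333333·0.0440964 + 0.5·0.0892857 + 0.166667·0.147059 = 0.0838515.
P(B | observation) = 0.0446429 / 0.0838515 = 0.532404.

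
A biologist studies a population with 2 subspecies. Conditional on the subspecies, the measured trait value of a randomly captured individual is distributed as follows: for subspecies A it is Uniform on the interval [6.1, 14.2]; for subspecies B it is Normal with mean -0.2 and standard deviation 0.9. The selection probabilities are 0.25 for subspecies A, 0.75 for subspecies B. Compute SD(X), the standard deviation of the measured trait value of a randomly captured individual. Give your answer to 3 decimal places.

4.697

Per component, A: μ=10.15, E[X²]=108.49; B: μ=-0.2, E[X²]=0.85.
E[X] = 0.25·10.15 + 0.75·-0.2 = 2.3875.
E[X²] = 0.25·108.49 + 0.75·0.85 = 27.76.
Var(X) = E[X²] − (E[X])² = 27.76 − 5.70016 = 22.0598.
SD(X) = √22.0598 = 4.69679.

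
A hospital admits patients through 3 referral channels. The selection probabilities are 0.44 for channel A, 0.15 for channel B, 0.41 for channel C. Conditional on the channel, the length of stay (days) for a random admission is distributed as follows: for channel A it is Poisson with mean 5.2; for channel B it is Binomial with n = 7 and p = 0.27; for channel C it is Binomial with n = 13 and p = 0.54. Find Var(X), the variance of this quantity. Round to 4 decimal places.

Per component, A: μ=5.2, E[X²]=32.24; B: μ=1.89, E[X²]=4.9518; C: μ=7.02, E[X²]=52.5096.
E[X] = 0.44·5.2 + 0.15·1.89 + 0.41·7.02 = 5.4497.
E[X²] = 0.44·32.24 + 0.15·4.9518 + 0.41·52.5096 = 36.4573.
Var(X) = E[X²] − (E[X])² = 36.4573 − 29.6992 = 6.75808.

6.7581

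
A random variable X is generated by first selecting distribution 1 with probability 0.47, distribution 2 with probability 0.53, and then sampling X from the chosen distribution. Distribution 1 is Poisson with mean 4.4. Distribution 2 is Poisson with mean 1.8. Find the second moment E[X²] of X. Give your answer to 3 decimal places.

13.838

For each component E[X²] = Var + (mean)², giving 1: 23.76; 2: 5.04.
Overall E[X²] = 0.47·23.76 + 0.53·5.04 = 13.8384.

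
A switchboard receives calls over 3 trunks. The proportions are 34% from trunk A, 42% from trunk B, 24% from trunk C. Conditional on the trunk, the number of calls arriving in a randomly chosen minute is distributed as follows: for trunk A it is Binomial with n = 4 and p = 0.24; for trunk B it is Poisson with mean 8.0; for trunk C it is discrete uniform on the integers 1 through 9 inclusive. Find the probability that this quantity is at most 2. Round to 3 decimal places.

Conditional on each trunk, P(X ≤ 2): A: 0.954657; B: 0.013754; C: 0.222222.
By total probability, P(X ≤ 2) = 0.34·0.954657 + 0.42·0.013754 + 0.24·0.222222 = 0.383693.

0.384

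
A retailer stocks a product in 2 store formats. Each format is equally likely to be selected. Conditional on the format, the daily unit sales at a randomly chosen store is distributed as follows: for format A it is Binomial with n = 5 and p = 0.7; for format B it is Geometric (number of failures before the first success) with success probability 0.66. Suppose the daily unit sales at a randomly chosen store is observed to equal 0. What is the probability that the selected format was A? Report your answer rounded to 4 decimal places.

0.0037

Likelihoods P(X=0 | ·): A: 0.00243; B: 0.66.
Posterior ∝ prior × likelihood. Numerator for A: 0.5·0.00243 = 0.001215.
Normalizing constant: 0.5·0.00243 + 0.5·0.66 = 0.331215.
P(A | observation) = 0.001215 / 0.331215 = 0.00366831.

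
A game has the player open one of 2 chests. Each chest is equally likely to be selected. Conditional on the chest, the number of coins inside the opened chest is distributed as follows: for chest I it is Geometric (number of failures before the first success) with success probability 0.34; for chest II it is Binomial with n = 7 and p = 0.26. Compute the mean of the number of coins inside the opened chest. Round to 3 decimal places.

1.881

Component means — I: 1.94118; II: 1.82.
E[X] = 0.5·1.94118 + 0.5·1.82 = 1.88059.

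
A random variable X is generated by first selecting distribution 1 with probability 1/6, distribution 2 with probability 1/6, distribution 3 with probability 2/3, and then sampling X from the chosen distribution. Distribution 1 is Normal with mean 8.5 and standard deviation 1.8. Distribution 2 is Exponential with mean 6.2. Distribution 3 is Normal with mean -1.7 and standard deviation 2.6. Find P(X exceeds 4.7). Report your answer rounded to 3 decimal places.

0.246

Conditional on each component, P(X > 4.7): 1: 0.982619; 2: 0.468572; 3: 0.00691713.
By total probability, P(X > 4.7) = 0.166667·0.982619 + 0.166667·0.468572 + 0.666667·0.00691713 = 0.246477.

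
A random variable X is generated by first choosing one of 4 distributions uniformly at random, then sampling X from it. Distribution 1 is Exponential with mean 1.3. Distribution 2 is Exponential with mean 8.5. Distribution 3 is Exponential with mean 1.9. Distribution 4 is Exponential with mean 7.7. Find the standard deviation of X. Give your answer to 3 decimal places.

6.701

Per component, 1: μ=1.3, E[X²]=3.38; 2: μ=8.5, E[X²]=144.5; 3: μ=1.9, E[X²]=7.22; 4: μ=7.7, E[X²]=118.58.
E[X] = 0.25·1.3 + 0.25·8.5 + 0.25·1.9 + 0.25·7.7 = 4.85.
E[X²] = 0.25·3.38 + 0.25·144.5 + 0.25·7.22 + 0.25·118.58 = 68.42.
Var(X) = E[X²] − (E[X])² = 68.42 − 23.5225 = 44.8975.
SD(X) = √44.8975 = 6.70056.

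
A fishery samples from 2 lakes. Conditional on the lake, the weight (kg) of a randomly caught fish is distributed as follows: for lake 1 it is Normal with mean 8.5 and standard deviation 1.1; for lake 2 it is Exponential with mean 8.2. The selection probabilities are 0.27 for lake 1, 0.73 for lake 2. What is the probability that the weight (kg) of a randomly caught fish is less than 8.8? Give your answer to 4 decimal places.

0.6444

Conditional on each lake, P(X < 8.8): 1: 0.607469; 2: 0.658077.
By total probability, P(X < 8.8) = 0.27·0.607469 + 0.73·0.658077 = 0.644413.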